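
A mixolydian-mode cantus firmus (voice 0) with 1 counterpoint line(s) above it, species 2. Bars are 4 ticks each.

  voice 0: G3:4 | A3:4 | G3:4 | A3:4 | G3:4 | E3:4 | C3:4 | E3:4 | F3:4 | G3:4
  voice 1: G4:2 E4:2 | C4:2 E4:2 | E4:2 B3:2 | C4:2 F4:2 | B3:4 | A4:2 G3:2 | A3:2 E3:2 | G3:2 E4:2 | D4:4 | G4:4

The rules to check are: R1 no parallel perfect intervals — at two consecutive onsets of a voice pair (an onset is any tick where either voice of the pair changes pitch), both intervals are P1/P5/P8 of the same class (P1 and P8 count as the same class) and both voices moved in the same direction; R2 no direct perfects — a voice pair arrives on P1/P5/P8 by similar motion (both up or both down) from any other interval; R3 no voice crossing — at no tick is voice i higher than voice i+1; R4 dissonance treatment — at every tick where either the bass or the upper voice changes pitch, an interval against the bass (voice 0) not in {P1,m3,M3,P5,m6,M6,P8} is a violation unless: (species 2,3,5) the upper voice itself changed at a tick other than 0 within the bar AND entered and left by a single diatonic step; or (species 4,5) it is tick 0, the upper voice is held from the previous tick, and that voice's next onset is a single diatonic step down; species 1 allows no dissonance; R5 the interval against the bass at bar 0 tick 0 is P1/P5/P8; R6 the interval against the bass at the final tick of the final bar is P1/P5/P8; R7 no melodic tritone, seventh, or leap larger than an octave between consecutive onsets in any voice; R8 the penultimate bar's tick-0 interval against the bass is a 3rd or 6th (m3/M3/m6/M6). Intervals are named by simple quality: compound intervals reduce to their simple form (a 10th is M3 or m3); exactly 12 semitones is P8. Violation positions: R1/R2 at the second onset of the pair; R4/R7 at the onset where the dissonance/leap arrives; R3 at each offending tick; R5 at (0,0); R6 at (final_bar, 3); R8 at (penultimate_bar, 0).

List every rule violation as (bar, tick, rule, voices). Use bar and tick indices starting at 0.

bar 0: v0=G3 v1=G4 downbeat P8
bar 1: v0=A3 v1=C4 downbeat m3
bar 2: v0=G3 v1=E4 downbeat M6
bar 3: v0=A3 v1=C4 downbeat m3
bar 4: v0=G3 v1=B3 downbeat M3
bar 5: v0=E3 v1=A4 downbeat P4
bar 6: v0=C3 v1=A3 downbeat M6
bar 7: v0=E3 v1=G3 downbeat m3
bar 8: v0=F3 v1=D4 downbeat M6
bar 9: v0=G3 v1=G4 downbeat P8
  -> R7 @ bar 4 tick 0 v(1,): F4->B3 leap 6st
  -> R4 @ bar 5 tick 0 v(0, 1): E3/A4 P4 untreated
  -> R7 @ bar 5 tick 0 v(1,): B3->A4 leap 10st
  -> R7 @ bar 5 tick 2 v(1,): A4->G3 leap 14st
  -> R2 @ bar 9 tick 0 v(0, 1): F3/D4 M6 -> G3/G4 P8 similar

(4, 0, R7, (1,))
(5, 0, R4, (0, 1))
(5, 0, R7, (1,))
(5, 2, R7, (1,))
(9, 0, R2, (0, 1))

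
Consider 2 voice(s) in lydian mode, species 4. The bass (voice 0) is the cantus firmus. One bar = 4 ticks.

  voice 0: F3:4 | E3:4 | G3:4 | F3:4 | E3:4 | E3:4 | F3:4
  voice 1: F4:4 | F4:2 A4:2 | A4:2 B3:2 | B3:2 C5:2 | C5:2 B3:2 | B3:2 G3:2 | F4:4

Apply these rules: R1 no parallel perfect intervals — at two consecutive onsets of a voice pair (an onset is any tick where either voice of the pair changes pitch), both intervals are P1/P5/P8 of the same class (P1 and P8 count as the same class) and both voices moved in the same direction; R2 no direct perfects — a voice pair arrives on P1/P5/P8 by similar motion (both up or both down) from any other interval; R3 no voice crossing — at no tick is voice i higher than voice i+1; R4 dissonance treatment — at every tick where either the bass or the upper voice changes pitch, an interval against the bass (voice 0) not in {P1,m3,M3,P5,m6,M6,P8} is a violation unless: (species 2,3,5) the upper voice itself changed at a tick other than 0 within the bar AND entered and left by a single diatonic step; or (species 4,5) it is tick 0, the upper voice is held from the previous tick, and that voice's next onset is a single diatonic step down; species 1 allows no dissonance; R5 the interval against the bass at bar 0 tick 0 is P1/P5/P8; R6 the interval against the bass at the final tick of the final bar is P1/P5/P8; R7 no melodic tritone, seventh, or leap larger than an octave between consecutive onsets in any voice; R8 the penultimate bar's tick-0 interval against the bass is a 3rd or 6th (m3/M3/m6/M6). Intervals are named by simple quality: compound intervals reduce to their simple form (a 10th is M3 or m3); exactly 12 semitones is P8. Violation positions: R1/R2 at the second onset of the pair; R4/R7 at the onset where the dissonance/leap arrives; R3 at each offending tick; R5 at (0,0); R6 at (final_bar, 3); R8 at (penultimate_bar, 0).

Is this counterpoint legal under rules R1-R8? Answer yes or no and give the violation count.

No (10 violations)

bar 0: v0=F3 v1=F4 (P8)
bar 1: v0=E3 v1=F4 (m2)
bar 2: v0=G3 v1=A4 (M2)
bar 3: v0=F3 v1=B3 (TT)
bar 4: v0=E3 v1=C5 (m6)
bar 5: v0=E3 v1=B3 (P5)
bar 6: v0=F3 v1=F4 (P8)
  R4 @ bar1.0: E3/F4 m2 untreated
  R4 @ bar1.2: E3/A4 P4 untreated
  R4 @ bar2.0: G3/A4 M2 untreated
  R7 @ bar2.2: A4->B3 leap 10st
  R4 @ bar3.0: F3/B3 TT untreated
  R7 @ bar3.2: B3->C5 leap 13st
  R7 @ bar4.2: C5->B3 leap 13st
  R8 @ bar5.0: penult P5 not 3rd/6th
  R2 @ bar6.0: E3/G3 m3 -> F3/F4 P8 similar
  R7 @ bar6.0: G3->F4 leap 10st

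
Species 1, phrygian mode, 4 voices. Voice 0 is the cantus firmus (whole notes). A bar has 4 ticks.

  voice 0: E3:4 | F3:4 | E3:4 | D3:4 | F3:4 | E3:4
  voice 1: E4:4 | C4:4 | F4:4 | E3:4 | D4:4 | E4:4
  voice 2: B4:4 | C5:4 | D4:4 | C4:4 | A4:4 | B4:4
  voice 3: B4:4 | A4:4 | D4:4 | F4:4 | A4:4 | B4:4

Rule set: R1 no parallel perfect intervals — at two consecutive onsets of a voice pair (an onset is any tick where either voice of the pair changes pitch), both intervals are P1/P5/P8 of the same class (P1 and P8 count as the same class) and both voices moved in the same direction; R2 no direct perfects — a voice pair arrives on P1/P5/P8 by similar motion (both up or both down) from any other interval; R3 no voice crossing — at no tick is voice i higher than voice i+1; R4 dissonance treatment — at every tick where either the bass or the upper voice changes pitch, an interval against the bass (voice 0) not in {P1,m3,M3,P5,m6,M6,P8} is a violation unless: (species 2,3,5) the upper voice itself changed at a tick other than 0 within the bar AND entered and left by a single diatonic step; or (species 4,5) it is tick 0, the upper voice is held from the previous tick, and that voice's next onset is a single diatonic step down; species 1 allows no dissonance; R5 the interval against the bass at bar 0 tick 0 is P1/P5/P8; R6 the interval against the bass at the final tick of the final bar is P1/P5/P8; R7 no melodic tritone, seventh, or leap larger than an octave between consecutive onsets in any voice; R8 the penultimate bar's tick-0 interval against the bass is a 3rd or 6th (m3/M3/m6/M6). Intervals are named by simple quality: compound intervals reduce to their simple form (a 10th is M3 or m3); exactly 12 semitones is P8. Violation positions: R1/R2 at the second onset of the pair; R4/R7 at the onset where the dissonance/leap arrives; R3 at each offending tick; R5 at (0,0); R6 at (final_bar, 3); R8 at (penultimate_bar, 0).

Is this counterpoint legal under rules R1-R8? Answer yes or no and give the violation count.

No (24 violations)

bar 0: v0=E3 v1=E4 v2=B4 v3=B4 (P5)
bar 1: v0=F3 v1=C4 v2=C5 v3=A4 (M3)
bar 2: v0=E3 v1=F4 v2=D4 v3=D4 (m7)
bar 3: v0=D3 v1=E3 v2=C4 v3=F4 (m3)
bar 4: v0=F3 v1=D4 v2=A4 v3=A4 (M3)
bar 5: v0=E3 v1=E4 v2=B4 v3=B4 (P5)
  R1 @ bar1.0: E3/B4 P5 -> F3/C5 P5 similar
  R3 @ bar1.0: C5 above A4
  R3 @ bar1.1: C5 above A4
  R3 @ bar1.2: C5 above A4
  R3 @ bar1.3: C5 above A4
  R2 @ bar2.0: C5/A4 m3 -> D4/D4 P1 similar
  R3 @ bar2.0: F4 above D4
  R4 @ bar2.0: E3/F4 m2 untreated
  R4 @ bar2.0: E3/D4 m7 untreated
  R4 @ bar2.0: E3/D4 m7 untreated
  R7 @ bar2.0: C5->D4 leap 10st
  R3 @ bar2.1: F4 above D4
  R3 @ bar2.2: F4 above D4
  R3 @ bar2.3: F4 above D4
  R4 @ bar3.0: D3/E3 M2 untreated
  R4 @ bar3.0: D3/C4 m7 untreated
  R7 @ bar3.0: F4->E3 leap 13st
  R2 @ bar4.0: E3/C4 m6 -> D4/A4 P5 similar
  R2 @ bar4.0: E3/F4 m2 -> D4/A4 P5 similar
  R2 @ bar4.0: C4/F4 P4 -> A4/A4 P1 similar
  R7 @ bar4.0: E3->D4 leap 10st
  R1 @ bar5.0: D4/A4 P5 -> E4/B4 P5 similar
  R1 @ bar5.0: D4/A4 P5 -> E4/B4 P5 similar
  R1 @ bar5.0: A4/A4 P1 -> B4/B4 P1 similar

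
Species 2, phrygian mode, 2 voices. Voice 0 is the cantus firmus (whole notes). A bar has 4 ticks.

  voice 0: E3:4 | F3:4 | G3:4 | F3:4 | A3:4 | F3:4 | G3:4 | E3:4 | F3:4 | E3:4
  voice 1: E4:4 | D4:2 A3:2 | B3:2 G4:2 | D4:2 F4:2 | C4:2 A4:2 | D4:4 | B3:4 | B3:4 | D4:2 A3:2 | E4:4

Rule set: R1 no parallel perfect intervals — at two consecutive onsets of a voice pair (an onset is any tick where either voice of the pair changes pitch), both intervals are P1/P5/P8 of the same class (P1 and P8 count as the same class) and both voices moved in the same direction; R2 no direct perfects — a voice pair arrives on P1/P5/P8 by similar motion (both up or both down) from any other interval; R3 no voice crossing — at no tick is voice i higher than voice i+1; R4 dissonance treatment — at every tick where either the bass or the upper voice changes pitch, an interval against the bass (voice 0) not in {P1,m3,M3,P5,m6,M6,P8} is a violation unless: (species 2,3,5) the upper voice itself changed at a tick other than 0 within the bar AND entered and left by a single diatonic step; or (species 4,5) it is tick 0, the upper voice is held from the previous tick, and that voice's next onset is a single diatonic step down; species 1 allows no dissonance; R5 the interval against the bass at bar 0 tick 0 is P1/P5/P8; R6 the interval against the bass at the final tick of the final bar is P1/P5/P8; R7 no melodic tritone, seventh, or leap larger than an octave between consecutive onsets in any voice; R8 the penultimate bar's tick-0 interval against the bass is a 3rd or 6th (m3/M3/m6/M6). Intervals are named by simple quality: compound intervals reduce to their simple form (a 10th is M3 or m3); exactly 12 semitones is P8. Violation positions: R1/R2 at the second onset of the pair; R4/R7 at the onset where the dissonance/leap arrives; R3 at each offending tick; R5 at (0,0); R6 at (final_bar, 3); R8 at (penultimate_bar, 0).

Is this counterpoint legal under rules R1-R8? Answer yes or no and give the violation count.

bar 0: v0=E3 v1=E4 (P8)
bar 1: v0=F3 v1=D4 (M6)
bar 2: v0=G3 v1=B3 (M3)
bar 3: v0=F3 v1=D4 (M6)
bar 4: v0=A3 v1=C4 (m3)
bar 5: v0=F3 v1=D4 (M6)
bar 6: v0=G3 v1=B3 (M3)
bar 7: v0=E3 v1=B3 (P5)
bar 8: v0=F3 v1=D4 (M6)
bar 9: v0=E3 v1=E4 (P8)

Yes (0 violations)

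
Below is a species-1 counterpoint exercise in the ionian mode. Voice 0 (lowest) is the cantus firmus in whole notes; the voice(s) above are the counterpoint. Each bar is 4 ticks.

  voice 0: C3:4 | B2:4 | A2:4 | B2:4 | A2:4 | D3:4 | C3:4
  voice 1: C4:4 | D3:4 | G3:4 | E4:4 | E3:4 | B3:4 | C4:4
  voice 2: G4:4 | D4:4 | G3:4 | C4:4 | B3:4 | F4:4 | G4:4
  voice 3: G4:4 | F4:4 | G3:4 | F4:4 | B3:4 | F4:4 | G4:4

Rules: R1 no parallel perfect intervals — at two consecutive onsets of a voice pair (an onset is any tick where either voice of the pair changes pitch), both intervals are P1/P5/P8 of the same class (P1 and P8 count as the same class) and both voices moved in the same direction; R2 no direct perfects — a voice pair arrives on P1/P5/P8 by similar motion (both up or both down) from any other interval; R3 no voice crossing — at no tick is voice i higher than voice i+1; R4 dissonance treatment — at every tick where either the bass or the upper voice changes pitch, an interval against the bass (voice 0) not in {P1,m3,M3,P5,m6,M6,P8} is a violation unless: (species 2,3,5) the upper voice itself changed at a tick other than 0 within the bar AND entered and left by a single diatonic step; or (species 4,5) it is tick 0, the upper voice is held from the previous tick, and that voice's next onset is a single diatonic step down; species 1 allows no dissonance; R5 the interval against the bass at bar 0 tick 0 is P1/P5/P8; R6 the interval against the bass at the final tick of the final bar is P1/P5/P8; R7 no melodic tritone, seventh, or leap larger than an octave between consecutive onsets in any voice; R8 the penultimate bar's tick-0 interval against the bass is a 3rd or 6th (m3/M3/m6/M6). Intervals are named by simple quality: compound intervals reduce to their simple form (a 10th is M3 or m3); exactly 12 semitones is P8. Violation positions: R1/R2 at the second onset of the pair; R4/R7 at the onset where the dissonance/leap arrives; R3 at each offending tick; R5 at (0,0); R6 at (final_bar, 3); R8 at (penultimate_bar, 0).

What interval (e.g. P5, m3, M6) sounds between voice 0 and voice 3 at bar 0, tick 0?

voice 0=C3 voice 3=G4 -> P5

P5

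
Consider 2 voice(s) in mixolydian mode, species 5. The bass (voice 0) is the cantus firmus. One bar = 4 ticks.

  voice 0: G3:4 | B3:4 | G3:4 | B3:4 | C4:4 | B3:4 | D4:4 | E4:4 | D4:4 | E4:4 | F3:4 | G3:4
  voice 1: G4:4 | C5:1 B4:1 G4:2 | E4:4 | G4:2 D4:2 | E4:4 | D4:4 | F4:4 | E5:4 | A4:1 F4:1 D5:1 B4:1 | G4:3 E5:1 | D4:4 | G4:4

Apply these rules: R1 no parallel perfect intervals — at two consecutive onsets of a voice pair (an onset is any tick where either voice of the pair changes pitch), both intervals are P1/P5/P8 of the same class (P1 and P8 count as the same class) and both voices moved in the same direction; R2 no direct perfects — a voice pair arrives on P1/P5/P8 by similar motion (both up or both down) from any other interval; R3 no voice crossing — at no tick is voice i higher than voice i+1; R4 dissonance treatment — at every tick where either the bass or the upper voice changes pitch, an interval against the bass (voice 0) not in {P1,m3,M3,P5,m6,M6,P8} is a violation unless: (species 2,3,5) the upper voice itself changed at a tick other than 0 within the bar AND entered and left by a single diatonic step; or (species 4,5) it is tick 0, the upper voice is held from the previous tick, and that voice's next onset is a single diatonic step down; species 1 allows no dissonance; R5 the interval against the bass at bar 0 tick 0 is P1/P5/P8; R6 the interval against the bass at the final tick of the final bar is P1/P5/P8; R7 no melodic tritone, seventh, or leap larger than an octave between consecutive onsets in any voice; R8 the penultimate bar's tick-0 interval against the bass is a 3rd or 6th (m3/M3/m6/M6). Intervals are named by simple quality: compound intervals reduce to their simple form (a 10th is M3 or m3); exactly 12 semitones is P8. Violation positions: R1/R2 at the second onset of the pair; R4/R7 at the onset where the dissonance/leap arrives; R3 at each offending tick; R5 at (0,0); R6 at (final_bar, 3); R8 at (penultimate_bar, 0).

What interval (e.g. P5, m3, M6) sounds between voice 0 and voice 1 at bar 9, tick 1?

m3

voice 0=E4 voice 1=G4 -> m3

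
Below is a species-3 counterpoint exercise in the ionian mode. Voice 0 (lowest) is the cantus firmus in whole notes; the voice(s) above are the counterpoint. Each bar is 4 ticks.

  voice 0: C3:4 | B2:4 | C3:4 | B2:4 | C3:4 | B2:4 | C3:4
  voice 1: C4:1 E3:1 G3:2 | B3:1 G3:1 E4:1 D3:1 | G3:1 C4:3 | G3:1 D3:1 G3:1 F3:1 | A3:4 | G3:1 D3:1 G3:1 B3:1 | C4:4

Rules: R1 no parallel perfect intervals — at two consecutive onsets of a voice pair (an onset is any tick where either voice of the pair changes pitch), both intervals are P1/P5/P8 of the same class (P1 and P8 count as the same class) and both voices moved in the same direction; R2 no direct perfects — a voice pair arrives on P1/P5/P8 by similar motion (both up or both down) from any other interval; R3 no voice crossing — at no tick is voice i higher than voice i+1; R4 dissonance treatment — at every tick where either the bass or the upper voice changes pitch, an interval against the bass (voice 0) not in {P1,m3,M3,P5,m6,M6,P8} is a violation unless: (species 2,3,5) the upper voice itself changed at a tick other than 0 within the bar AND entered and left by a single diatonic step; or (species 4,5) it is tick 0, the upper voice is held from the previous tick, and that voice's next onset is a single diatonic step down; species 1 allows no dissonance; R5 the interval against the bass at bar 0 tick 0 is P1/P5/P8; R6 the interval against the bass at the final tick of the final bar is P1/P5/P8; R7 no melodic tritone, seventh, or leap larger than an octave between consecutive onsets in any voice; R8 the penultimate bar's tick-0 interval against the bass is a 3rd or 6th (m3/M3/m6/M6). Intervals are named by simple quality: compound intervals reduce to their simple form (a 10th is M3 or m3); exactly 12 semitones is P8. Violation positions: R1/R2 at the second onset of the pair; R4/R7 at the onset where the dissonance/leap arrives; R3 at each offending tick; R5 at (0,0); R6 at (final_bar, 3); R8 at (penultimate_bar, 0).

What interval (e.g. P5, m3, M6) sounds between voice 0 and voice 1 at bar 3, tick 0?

voice 0=B2 voice 1=G3 -> m6

m6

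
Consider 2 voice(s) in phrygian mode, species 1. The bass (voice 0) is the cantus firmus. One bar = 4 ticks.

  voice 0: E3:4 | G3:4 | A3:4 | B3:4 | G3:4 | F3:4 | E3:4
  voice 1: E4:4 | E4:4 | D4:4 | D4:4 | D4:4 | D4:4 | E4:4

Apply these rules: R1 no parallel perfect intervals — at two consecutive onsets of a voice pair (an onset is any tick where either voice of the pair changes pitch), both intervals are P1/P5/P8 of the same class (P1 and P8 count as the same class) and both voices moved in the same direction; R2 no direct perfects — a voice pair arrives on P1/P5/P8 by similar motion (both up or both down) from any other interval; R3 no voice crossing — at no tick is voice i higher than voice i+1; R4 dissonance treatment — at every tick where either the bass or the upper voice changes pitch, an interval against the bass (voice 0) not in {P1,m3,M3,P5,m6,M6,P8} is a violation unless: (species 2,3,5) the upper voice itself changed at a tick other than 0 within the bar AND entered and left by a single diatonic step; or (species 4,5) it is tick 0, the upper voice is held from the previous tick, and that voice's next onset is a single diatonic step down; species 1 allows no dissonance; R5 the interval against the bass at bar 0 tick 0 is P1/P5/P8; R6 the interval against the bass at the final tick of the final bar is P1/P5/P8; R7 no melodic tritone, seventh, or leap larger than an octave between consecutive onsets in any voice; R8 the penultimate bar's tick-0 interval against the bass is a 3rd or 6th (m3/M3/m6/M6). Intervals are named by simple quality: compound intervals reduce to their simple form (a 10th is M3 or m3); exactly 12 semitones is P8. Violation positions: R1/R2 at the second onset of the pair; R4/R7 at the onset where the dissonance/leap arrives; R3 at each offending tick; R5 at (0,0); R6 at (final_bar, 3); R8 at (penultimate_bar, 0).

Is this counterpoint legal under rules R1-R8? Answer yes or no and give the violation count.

bar 0: v0=E3 v1=E4 (P8)
bar 1: v0=G3 v1=E4 (M6)
bar 2: v0=A3 v1=D4 (P4)
bar 3: v0=B3 v1=D4 (m3)
bar 4: v0=G3 v1=D4 (P5)
bar 5: v0=F3 v1=D4 (M6)
bar 6: v0=E3 v1=E4 (P8)
  R4 @ bar2.0: A3/D4 P4 untreated

No (1 violations)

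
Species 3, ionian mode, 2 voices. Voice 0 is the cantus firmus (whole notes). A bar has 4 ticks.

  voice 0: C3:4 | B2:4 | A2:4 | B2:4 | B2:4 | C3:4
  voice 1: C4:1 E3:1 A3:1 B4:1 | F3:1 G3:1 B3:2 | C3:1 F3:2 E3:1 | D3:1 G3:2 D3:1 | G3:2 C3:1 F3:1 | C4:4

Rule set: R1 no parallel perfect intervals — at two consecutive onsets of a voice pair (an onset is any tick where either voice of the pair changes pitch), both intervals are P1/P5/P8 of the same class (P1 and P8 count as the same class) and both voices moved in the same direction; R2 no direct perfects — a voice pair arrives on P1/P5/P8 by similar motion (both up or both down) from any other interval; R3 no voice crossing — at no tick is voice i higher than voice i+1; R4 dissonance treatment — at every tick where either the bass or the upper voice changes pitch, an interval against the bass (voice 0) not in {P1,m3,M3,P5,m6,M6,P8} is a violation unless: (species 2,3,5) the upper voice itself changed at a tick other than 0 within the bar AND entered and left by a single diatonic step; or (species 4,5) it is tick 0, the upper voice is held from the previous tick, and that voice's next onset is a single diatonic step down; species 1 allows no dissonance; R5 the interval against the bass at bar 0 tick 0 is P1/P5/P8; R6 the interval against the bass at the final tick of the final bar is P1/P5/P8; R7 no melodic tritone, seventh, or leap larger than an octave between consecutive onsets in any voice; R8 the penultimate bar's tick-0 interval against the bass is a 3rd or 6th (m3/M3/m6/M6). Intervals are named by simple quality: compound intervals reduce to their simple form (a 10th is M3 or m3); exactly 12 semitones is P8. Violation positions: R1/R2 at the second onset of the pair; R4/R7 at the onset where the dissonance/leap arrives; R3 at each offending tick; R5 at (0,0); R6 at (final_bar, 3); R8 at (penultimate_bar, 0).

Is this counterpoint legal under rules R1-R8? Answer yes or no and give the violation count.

No (8 violations)

bar 0: v0=C3 v1=C4 (P8)
bar 1: v0=B2 v1=F3 (TT)
bar 2: v0=A2 v1=C3 (m3)
bar 3: v0=B2 v1=D3 (m3)
bar 4: v0=B2 v1=G3 (m6)
bar 5: v0=C3 v1=C4 (P8)
  R4 @ bar0.3: C3/B4 M7 untreated
  R7 @ bar0.3: A3->B4 leap 14st
  R4 @ bar1.0: B2/F3 TT untreated
  R7 @ bar1.0: B4->F3 leap 18st
  R7 @ bar2.0: B3->C3 leap 11st
  R4 @ bar4.2: B2/C3 m2 untreated
  R4 @ bar4.3: B2/F3 TT untreated
  R2 @ bar5.0: B2/F3 TT -> C3/C4 P8 similar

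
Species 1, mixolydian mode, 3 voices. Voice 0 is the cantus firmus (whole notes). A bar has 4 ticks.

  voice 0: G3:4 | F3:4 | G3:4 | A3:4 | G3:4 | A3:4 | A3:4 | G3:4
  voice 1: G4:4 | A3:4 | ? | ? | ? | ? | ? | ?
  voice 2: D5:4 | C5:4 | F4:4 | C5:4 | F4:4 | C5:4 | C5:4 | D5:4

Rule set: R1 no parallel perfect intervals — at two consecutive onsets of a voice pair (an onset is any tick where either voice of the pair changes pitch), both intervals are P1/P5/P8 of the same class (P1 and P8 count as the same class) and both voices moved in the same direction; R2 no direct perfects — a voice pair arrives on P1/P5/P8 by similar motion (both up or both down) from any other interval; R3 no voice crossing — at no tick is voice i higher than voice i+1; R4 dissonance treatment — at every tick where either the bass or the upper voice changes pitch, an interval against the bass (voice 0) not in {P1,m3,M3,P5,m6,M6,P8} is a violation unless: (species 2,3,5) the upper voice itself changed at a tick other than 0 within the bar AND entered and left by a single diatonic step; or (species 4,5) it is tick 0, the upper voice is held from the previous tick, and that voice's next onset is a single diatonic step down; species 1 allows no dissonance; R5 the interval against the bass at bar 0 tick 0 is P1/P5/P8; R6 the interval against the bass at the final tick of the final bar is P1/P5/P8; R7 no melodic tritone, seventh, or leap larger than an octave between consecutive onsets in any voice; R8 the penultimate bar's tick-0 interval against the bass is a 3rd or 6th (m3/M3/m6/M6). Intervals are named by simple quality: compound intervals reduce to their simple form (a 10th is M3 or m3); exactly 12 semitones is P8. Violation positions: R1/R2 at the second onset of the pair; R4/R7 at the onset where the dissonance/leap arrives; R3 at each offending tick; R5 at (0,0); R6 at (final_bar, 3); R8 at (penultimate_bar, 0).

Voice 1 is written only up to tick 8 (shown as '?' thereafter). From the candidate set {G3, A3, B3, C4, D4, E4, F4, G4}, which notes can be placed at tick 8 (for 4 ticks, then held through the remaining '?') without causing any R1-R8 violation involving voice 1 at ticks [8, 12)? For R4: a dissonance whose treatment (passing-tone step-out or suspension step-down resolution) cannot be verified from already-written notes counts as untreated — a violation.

{B3, E4, G3}

G3: legal
A3: violates R4
B3: legal
C4: violates R4
D4: violates R2
E4: legal
F4: violates R4
G4: violates R2,R3,R7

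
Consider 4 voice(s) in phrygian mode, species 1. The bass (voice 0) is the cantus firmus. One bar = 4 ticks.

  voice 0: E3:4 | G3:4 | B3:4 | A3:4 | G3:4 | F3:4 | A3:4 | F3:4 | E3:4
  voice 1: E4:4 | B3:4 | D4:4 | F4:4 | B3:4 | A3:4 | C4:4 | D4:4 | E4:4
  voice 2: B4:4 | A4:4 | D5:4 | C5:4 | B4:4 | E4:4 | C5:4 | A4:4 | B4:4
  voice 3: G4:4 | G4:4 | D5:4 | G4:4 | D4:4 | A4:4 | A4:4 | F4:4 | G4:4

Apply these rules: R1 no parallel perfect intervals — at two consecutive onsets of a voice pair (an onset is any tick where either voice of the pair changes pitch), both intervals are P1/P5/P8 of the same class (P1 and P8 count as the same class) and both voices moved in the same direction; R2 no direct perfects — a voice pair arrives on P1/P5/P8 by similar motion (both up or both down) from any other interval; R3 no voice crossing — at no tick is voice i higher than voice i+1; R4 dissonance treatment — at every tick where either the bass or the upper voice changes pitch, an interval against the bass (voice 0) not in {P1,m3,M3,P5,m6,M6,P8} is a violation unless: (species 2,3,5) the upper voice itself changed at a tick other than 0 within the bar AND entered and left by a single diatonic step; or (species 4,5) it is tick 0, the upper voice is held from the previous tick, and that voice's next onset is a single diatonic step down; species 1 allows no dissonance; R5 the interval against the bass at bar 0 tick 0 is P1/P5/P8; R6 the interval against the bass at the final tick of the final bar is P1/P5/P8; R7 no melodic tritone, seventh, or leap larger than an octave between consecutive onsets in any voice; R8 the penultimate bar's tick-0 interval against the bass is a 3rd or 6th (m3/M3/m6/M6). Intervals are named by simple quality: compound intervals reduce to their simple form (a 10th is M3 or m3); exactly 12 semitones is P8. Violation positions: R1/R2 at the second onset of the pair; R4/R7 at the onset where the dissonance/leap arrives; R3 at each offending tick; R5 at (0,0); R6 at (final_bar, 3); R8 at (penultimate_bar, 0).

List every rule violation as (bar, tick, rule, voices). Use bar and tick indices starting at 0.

(0, 0, R3, (2, 3))
(0, 0, R5, (0, 3))
(0, 1, R3, (2, 3))
(0, 2, R3, (2, 3))
(0, 3, R3, (2, 3))
(1, 0, R3, (2, 3))
(1, 0, R4, (0, 2))
(1, 1, R3, (2, 3))
(1, 2, R3, (2, 3))
(1, 3, R3, (2, 3))
(2, 0, R2, (1, 2))
(2, 0, R2, (1, 3))
(2, 0, R2, (2, 3))
(3, 0, R3, (2, 3))
(3, 0, R4, (0, 3))
(3, 1, R3, (2, 3))
(3, 2, R3, (2, 3))
(3, 3, R3, (2, 3))
(4, 0, R2, (0, 3))
(4, 0, R2, (1, 2))
(4, 0, R3, (2, 3))
(4, 0, R7, (1,))
(4, 1, R3, (2, 3))
(4, 2, R3, (2, 3))
(4, 3, R3, (2, 3))
(5, 0, R2, (1, 2))
(5, 0, R4, (0, 2))
(6, 0, R2, (1, 2))
(6, 0, R3, (2, 3))
(6, 1, R3, (2, 3))
(6, 2, R3, (2, 3))
(6, 3, R3, (2, 3))
(7, 0, R1, (0, 3))
(7, 0, R3, (2, 3))
(7, 0, R8, (0, 3))
(7, 1, R3, (2, 3))
(7, 2, R3, (2, 3))
(7, 3, R3, (2, 3))
(8, 0, R1, (1, 2))
(8, 0, R3, (2, 3))
(8, 1, R3, (2, 3))
(8, 2, R3, (2, 3))
(8, 3, R3, (2, 3))
(8, 3, R6, (0, 3))

bar 0: v0=E3 v1=E4 v2=B4 v3=G4 downbeat m3
bar 1: v0=G3 v1=B3 v2=A4 v3=G4 downbeat P8
bar 2: v0=B3 v1=D4 v2=D5 v3=D5 downbeat m3
bar 3: v0=A3 v1=F4 v2=C5 v3=G4 downbeat m7
bar 4: v0=G3 v1=B3 v2=B4 v3=D4 downbeat P5
bar 5: v0=F3 v1=A3 v2=E4 v3=A4 downbeat M3
bar 6: v0=A3 v1=C4 v2=C5 v3=A4 downbeat P8
bar 7: v0=F3 v1=D4 v2=A4 v3=F4 downbeat P8
bar 8: v0=E3 v1=E4 v2=B4 v3=G4 downbeat m3
  -> R3 @ bar 0 tick 0 v(2, 3): B4 above G4
  -> R5 @ bar 0 tick 0 v(0, 3): opens on m3
  -> R3 @ bar 0 tick 1 v(2, 3): B4 above G4
  -> R3 @ bar 0 tick 2 v(2, 3): B4 above G4
  -> R3 @ bar 0 tick 3 v(2, 3): B4 above G4
  -> R3 @ bar 1 tick 0 v(2, 3): A4 above G4
  -> R4 @ bar 1 tick 0 v(0, 2): G3/A4 M2 untreated
  -> R3 @ bar 1 tick 1 v(2, 3): A4 above G4
  -> R3 @ bar 1 tick 2 v(2, 3): A4 above G4
  -> R3 @ bar 1 tick 3 v(2, 3): A4 above G4
  -> R2 @ bar 2 tick 0 v(1, 2): B3/A4 m7 -> D4/D5 P8 similar
  -> R2 @ bar 2 tick 0 v(1, 3): B3/G4 m6 -> D4/D5 P8 similar
  -> R2 @ bar 2 tick 0 v(2, 3): A4/G4 M2 -> D5/D5 P1 similar
  -> R3 @ bar 3 tick 0 v(2, 3): C5 above G4
  -> R4 @ bar 3 tick 0 v(0, 3): A3/G4 m7 untreated
  -> R3 @ bar 3 tick 1 v(2, 3): C5 above G4
  -> R3 @ bar 3 tick 2 v(2, 3): C5 above G4
  -> R3 @ bar 3 tick 3 v(2, 3): C5 above G4
  -> R2 @ bar 4 tick 0 v(0, 3): A3/G4 m7 -> G3/D4 P5 similar
  -> R2 @ bar 4 tick 0 v(1, 2): F4/C5 P5 -> B3/B4 P8 similar
  -> R3 @ bar 4 tick 0 v(2, 3): B4 above D4
  -> R7 @ bar 4 tick 0 v(1,): F4->B3 leap 6st
  -> R3 @ bar 4 tick 1 v(2, 3): B4 above D4
  -> R3 @ bar 4 tick 2 v(2, 3): B4 above D4
  -> R3 @ bar 4 tick 3 v(2, 3): B4 above D4
  -> R2 @ bar 5 tick 0 v(1, 2): B3/B4 P8 -> A3/E4 P5 similar
  -> R4 @ bar 5 tick 0 v(0, 2): F3/E4 M7 untreated
  -> R2 @ bar 6 tick 0 v(1, 2): A3/E4 P5 -> C4/C5 P8 similar
  -> R3 @ bar 6 tick 0 v(2, 3): C5 above A4
  -> R3 @ bar 6 tick 1 v(2, 3): C5 above A4
  -> R3 @ bar 6 tick 2 v(2, 3): C5 above A4
  -> R3 @ bar 6 tick 3 v(2, 3): C5 above A4
  -> R1 @ bar 7 tick 0 v(0, 3): A3/A4 P8 -> F3/F4 P8 similar
  -> R3 @ bar 7 tick 0 v(2, 3): A4 above F4
  -> R8 @ bar 7 tick 0 v(0, 3): penult P8 not 3rd/6th
  -> R3 @ bar 7 tick 1 v(2, 3): A4 above F4
  -> R3 @ bar 7 tick 2 v(2, 3): A4 above F4
  -> R3 @ bar 7 tick 3 v(2, 3): A4 above F4
  -> R1 @ bar 8 tick 0 v(1, 2): D4/A4 P5 -> E4/B4 P5 similar
  -> R3 @ bar 8 tick 0 v(2, 3): B4 above G4
  -> R3 @ bar 8 tick 1 v(2, 3): B4 above G4
  -> R3 @ bar 8 tick 2 v(2, 3): B4 above G4
  -> R3 @ bar 8 tick 3 v(2, 3): B4 above G4
  -> R6 @ bar 8 tick 3 v(0, 3): closes on m3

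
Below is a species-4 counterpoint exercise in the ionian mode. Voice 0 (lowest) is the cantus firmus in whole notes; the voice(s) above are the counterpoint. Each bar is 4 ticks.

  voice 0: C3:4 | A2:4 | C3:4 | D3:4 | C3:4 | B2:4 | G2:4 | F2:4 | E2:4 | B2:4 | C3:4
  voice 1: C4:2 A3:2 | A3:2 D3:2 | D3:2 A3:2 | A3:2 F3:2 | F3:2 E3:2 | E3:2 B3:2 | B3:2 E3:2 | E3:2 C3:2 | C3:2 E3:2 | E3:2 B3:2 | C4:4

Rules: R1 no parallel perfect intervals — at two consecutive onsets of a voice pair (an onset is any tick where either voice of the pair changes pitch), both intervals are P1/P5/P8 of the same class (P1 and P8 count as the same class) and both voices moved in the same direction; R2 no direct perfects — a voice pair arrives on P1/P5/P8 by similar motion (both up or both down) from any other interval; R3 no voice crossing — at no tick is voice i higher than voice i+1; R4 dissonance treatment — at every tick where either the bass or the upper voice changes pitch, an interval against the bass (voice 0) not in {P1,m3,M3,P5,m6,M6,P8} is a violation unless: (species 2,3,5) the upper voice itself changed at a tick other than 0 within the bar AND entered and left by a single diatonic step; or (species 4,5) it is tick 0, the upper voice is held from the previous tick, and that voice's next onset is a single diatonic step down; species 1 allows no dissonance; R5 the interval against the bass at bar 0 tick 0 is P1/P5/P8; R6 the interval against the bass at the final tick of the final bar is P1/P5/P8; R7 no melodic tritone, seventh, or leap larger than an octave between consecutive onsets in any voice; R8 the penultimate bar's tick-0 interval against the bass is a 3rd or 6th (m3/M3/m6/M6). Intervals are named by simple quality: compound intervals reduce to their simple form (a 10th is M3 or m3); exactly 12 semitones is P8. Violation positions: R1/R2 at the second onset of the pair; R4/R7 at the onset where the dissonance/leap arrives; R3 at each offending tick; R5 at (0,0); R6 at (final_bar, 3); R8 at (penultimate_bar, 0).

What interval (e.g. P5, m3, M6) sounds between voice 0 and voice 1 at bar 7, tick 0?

M7

voice 0=F2 voice 1=E3 -> M7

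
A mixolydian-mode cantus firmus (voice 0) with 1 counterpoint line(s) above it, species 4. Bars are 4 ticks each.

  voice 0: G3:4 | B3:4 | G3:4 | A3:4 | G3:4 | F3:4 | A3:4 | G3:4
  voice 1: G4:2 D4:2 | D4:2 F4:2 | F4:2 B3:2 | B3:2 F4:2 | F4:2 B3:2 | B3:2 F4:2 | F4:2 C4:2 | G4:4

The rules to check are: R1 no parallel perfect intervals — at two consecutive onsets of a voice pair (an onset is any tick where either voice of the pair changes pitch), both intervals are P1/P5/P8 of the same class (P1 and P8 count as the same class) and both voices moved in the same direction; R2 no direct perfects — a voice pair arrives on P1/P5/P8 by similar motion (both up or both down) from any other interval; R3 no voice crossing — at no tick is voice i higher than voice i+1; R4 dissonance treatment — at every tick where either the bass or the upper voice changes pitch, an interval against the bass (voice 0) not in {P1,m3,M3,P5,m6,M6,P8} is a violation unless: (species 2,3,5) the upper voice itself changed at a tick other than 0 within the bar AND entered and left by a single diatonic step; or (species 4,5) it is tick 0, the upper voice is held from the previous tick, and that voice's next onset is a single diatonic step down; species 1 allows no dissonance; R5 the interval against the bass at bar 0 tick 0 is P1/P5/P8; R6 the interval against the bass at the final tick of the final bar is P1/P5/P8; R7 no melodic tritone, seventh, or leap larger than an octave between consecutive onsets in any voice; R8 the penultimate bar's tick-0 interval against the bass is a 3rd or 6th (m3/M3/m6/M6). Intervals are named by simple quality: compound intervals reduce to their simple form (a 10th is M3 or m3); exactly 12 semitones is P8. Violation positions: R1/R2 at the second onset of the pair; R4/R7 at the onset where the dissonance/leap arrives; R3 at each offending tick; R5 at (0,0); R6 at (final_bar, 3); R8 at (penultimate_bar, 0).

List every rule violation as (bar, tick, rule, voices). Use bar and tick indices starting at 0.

bar 0: v0=G3 v1=G4 downbeat P8
bar 1: v0=B3 v1=D4 downbeat m3
bar 2: v0=G3 v1=F4 downbeat m7
bar 3: v0=A3 v1=B3 downbeat M2
bar 4: v0=G3 v1=F4 downbeat m7
bar 5: v0=F3 v1=B3 downbeat TT
bar 6: v0=A3 v1=F4 downbeat m6
bar 7: v0=G3 v1=G4 downbeat P8
  -> R4 @ bar 1 tick 2 v(0, 1): B3/F4 TT untreated
  -> R4 @ bar 2 tick 0 v(0, 1): G3/F4 m7 untreated
  -> R7 @ bar 2 tick 2 v(1,): F4->B3 leap 6st
  -> R4 @ bar 3 tick 0 v(0, 1): A3/B3 M2 untreated
  -> R7 @ bar 3 tick 2 v(1,): B3->F4 leap 6st
  -> R4 @ bar 4 tick 0 v(0, 1): G3/F4 m7 untreated
  -> R7 @ bar 4 tick 2 v(1,): F4->B3 leap 6st
  -> R4 @ bar 5 tick 0 v(0, 1): F3/B3 TT untreated
  -> R7 @ bar 5 tick 2 v(1,): B3->F4 leap 6st

(1, 2, R4, (0, 1))
(2, 0, R4, (0, 1))
(2, 2, R7, (1,))
(3, 0, R4, (0, 1))
(3, 2, R7, (1,))
(4, 0, R4, (0, 1))
(4, 2, R7, (1,))
(5, 0, R4, (0, 1))
(5, 2, R7, (1,))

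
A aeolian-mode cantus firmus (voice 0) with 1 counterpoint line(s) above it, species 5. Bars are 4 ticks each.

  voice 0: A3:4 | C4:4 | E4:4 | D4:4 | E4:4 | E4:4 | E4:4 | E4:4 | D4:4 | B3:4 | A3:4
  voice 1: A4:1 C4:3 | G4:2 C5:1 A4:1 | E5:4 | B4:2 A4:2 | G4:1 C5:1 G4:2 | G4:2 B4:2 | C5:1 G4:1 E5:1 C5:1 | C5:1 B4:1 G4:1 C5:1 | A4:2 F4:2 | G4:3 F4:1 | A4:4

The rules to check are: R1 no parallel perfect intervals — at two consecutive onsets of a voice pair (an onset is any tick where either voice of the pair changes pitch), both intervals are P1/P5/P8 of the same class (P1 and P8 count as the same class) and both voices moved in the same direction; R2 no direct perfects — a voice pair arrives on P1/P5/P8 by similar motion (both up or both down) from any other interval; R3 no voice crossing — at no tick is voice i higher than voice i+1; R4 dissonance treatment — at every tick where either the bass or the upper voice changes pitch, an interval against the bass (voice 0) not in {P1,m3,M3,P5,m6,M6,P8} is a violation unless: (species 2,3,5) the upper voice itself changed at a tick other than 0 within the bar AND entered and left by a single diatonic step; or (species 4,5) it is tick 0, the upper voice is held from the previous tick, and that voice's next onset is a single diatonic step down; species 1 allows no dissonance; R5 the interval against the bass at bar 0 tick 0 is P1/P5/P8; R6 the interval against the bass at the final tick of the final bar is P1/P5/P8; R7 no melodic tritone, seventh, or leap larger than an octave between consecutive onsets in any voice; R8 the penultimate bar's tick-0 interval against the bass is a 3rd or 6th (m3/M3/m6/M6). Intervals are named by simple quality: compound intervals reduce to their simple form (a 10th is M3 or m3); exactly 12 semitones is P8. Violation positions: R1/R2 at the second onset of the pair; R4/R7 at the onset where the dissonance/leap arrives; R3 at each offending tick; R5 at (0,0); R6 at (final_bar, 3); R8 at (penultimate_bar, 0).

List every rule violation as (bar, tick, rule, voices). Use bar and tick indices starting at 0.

bar 0: v0=A3 v1=A4 downbeat P8
bar 1: v0=C4 v1=G4 downbeat P5
bar 2: v0=E4 v1=E5 downbeat P8
bar 3: v0=D4 v1=B4 downbeat M6
bar 4: v0=E4 v1=G4 downbeat m3
bar 5: v0=E4 v1=G4 downbeat m3
bar 6: v0=E4 v1=C5 downbeat m6
bar 7: v0=E4 v1=C5 downbeat m6
bar 8: v0=D4 v1=A4 downbeat P5
bar 9: v0=B3 v1=G4 downbeat m6
bar 10: v0=A3 v1=A4 downbeat P8
  -> R2 @ bar 1 tick 0 v(0, 1): A3/C4 m3 -> C4/G4 P5 similar
  -> R2 @ bar 2 tick 0 v(0, 1): C4/A4 M6 -> E4/E5 P8 similar
  -> R2 @ bar 8 tick 0 v(0, 1): E4/C5 m6 -> D4/A4 P5 similar
  -> R4 @ bar 9 tick 3 v(0, 1): B3/F4 TT untreated

(1, 0, R2, (0, 1))
(2, 0, R2, (0, 1))
(8, 0, R2, (0, 1))
(9, 3, R4, (0, 1))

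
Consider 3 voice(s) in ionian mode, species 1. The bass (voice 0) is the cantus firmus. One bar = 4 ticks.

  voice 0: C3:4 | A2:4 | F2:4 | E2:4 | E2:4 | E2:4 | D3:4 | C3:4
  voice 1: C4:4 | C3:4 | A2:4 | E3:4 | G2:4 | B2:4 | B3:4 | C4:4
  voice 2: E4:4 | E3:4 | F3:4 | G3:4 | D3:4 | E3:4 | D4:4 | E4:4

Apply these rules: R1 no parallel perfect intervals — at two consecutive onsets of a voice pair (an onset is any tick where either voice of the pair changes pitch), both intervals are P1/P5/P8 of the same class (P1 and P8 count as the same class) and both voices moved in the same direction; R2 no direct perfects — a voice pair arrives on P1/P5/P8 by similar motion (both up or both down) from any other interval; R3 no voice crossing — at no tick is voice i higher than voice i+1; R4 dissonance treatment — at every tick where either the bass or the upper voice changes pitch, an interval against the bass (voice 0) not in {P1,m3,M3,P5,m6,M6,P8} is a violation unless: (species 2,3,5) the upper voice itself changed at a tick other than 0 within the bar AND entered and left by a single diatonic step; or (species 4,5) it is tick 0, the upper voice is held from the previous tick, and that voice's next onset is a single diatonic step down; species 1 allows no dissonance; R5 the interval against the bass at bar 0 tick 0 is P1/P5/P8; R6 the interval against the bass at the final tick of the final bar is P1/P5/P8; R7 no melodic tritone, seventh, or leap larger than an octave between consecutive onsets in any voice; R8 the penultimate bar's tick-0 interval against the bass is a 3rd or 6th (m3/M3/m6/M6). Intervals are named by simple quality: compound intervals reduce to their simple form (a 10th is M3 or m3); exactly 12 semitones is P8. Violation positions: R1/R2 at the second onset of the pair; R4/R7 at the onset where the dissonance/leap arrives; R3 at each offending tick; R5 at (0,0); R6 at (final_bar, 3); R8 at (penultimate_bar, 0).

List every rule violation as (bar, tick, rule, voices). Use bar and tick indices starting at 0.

(0, 0, R5, (0, 2))
(1, 0, R2, (0, 2))
(4, 0, R2, (1, 2))
(4, 0, R4, (0, 2))
(6, 0, R1, (0, 2))
(6, 0, R7, (0,))
(6, 0, R7, (2,))
(6, 0, R8, (0, 2))
(7, 3, R6, (0, 2))

bar 0: v0=C3 v1=C4 v2=E4 downbeat M3
bar 1: v0=A2 v1=C3 v2=E3 downbeat P5
bar 2: v0=F2 v1=A2 v2=F3 downbeat P8
bar 3: v0=E2 v1=E3 v2=G3 downbeat m3
bar 4: v0=E2 v1=G2 v2=D3 downbeat m7
bar 5: v0=E2 v1=B2 v2=E3 downbeat P8
bar 6: v0=D3 v1=B3 v2=D4 downbeat P8
bar 7: v0=C3 v1=C4 v2=E4 downbeat M3
  -> R5 @ bar 0 tick 0 v(0, 2): opens on M3
  -> R2 @ bar 1 tick 0 v(0, 2): C3/E4 M3 -> A2/E3 P5 similar
  -> R2 @ bar 4 tick 0 v(1, 2): E3/G3 m3 -> G2/D3 P5 similar
  -> R4 @ bar 4 tick 0 v(0, 2): E2/D3 m7 untreated
  -> R1 @ bar 6 tick 0 v(0, 2): E2/E3 P8 -> D3/D4 P8 similar
  -> R7 @ bar 6 tick 0 v(0,): E2->D3 leap 10st
  -> R7 @ bar 6 tick 0 v(2,): E3->D4 leap 10st
  -> R8 @ bar 6 tick 0 v(0, 2): penult P8 not 3rd/6th
  -> R6 @ bar 7 tick 3 v(0, 2): closes on M3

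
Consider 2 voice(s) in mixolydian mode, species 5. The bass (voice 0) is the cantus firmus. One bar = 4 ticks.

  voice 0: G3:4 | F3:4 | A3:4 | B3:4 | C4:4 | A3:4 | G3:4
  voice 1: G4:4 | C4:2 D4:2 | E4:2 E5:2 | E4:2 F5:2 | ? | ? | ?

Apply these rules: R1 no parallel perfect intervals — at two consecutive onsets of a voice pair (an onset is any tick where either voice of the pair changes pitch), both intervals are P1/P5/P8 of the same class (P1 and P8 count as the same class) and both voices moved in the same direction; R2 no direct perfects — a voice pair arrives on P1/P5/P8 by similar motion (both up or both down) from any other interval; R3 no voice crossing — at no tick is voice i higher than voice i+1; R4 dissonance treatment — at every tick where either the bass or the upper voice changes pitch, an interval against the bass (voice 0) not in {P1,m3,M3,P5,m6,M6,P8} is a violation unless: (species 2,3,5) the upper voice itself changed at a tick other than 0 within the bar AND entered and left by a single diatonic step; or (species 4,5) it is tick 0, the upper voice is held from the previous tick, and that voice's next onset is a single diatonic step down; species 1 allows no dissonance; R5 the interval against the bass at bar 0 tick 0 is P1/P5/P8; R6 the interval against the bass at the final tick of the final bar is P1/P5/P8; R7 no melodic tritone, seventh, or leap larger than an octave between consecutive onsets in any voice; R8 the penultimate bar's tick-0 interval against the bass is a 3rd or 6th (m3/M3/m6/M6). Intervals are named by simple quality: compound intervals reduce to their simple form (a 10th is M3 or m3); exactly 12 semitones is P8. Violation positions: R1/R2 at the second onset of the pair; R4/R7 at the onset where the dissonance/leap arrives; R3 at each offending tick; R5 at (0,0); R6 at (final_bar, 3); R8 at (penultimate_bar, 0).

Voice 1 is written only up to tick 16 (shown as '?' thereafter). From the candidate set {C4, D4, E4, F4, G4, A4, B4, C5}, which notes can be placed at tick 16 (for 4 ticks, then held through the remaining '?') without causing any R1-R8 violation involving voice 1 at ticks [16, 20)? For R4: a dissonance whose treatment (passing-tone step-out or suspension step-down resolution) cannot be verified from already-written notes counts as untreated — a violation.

C4: violates R7
D4: violates R4,R7
E4: violates R7
F4: violates R4
G4: violates R7
A4: legal
B4: violates R4,R7
C5: legal

{A4, C5}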